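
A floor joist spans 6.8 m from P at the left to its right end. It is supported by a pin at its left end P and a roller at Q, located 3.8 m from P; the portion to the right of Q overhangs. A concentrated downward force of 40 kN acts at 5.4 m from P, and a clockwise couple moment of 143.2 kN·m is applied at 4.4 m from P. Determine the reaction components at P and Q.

P_x = 0, P_y = -54.53 kN, Q_y = 94.53 kN

ΣM about P: Q_y·3.8 − 40·5.4 − 143.2 = 0 → Q_y = 359.2/3.8 = 94.5263 ≈ 94.53 kN.
ΣF_y = 0: P_y + 94.5263 − 40 = 0 → P_y = -54.53 kN.
ΣF_x = 0: no horizontal applied forces, so P_x = 0.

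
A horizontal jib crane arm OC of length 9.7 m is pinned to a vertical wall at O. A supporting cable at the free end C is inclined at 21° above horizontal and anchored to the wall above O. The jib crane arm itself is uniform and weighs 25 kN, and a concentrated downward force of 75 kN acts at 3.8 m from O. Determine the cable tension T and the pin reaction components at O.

T = 116.9 kN, O_x = 109.1 kN, O_y = 58.12 kN

ΣM about O: T·sin21°·9.7 − 25·4.85 − 75·3.8 = 0 → T = 406.25/(9.7·0.358368) = 116.867 ≈ 116.9 kN.
ΣF_x = 0: O_x − T·cos21° = 0 → O_x = 116.867 × 0.93358 = 109.1 kN.
ΣF_y = 0: O_y + T·sin21° − 25 − 75 = 0 → O_y = 100 − 116.867 × 0.358368 = 58.12 kN.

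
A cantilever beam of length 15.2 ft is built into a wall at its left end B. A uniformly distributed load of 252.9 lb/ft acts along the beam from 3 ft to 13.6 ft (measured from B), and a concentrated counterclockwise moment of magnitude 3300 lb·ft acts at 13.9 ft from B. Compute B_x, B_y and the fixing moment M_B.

Resultant of the distributed load: 252.9 × 10.6 = 2680.74 lb at 8.3 ft from B.
ΣF_x = 0: B_x = 0.
ΣF_y = 0: B_y − 252.9·10.6 = 0 → B_y = 2681 lb.
ΣM about B: M_B − (252.9·10.6)·8.3 + 3300 = 0 → M_B = 18950 lb·ft.

B_x = 0, B_y = 2681 lb, M_B = 18950 lb·ft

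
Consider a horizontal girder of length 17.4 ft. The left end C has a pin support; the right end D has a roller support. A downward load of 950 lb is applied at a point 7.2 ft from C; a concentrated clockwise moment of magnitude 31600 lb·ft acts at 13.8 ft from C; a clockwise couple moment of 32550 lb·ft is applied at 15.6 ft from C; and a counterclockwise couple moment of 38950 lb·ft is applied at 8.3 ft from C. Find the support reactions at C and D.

C_x = 0, C_y = -891.4 lb, D_y = 1841 lb

Moments about C: D_y·17.4 − 950·7.2 − 31600 − 32550 + 38950 = 0 → D_y = 32040/17.4 = 1841.38 ≈ 1841 lb.
ΣF_y = 0: C_y + 1841.38 − 950 = 0 → C_y = -891.4 lb.
ΣF_x = 0: no horizontal applied forces, so C_x = 0.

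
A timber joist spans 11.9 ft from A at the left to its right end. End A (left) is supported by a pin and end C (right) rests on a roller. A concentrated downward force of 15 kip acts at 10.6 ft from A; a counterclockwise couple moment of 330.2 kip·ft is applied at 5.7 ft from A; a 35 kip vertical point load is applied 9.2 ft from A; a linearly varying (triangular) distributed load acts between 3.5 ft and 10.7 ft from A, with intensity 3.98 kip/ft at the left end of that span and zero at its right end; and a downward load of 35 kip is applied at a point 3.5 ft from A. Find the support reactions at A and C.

A_x = 0, A_y = 69.26 kip, C_y = 30.07 kip

Resultant of the triangular load: ½ × 3.98 × 7.2 = 14.328 kip, acting at 5.9 ft from A (one-third of the span from the peak).
Taking moments about A: C_y·11.9 − 15·10.6 + 330.2 − 35·9.2 − (½·3.98·7.2)·5.9 − 35·3.5 = 0 → C_y = 357.8352/11.9 = 30.0702 ≈ 30.07 kip.
ΣF_y = 0: A_y + 30.0702 − 15 − 35 − ½·3.98·7.2 − 35 = 0 → A_y = 69.26 kip.
ΣF_x = 0: no horizontal applied forces, so A_x = 0.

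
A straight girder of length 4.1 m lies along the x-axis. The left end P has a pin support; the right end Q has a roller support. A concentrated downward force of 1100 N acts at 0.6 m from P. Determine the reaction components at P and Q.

ΣM about P: Q_y·4.1 − 1100·0.6 = 0 → Q_y = 660/4.1 = 160.976 ≈ 161.0 N.
ΣF_y = 0: P_y + 160.976 − 1100 = 0 → P_y = 939.0 N.
ΣF_x = 0: no horizontal applied forces, so P_x = 0.

P_x = 0, P_y = 939.0 N, Q_y = 161.0 N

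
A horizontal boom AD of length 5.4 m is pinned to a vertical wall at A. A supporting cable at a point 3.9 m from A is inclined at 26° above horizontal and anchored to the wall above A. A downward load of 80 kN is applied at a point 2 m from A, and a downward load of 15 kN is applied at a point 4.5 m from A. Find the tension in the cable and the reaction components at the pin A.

T = 133.1 kN, A_x = 119.6 kN, A_y = 36.67 kN

ΣM about A: T·sin26°·3.9 − 80·2 − 15·4.5 = 0 → T = 227.5/(3.9·0.438371) = 133.068 ≈ 133.1 kN.
ΣF_x = 0: A_x − T·cos26° = 0 → A_x = 133.068 × 0.898794 = 119.6 kN.
ΣF_y = 0: A_y + T·sin26° − 80 − 15 = 0 → A_y = 95 − 133.068 × 0.438371 = 36.67 kN.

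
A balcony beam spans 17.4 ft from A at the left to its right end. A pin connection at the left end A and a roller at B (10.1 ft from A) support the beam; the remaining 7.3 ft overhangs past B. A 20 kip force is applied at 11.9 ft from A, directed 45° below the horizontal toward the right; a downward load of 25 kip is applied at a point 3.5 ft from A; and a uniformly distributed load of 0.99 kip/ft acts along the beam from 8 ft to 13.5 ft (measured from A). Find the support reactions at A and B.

A_x = -14.14 kip, A_y = 13.47 kip, B_y = 31.12 kip

Resultant of the distributed load: 0.99 × 5.5 = 5.445 kip at 10.75 ft from A.
ΣM about A: B_y·10.1 − 20·sin45°·11.9 − 25·3.5 − (0.99·5.5)·10.75 = 0 → B_y = 314.325/10.1 = 31.1213 ≈ 31.12 kip.
ΣF_y = 0: A_y + 31.1213 − 20·sin45° − 25 − 0.99·5.5 = 0 → A_y = 13.47 kip.
ΣF_x = 0: A_x + 20·cos45° = 0 → A_x = -14.14 kip.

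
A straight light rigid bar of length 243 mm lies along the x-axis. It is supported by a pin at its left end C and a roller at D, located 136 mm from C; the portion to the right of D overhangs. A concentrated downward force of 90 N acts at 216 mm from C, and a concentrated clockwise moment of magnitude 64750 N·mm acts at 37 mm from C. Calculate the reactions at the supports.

C_x = 0, C_y = -529.0 N, D_y = 619.0 N

Taking moments about C: D_y·136 − 90·216 − 64750 = 0 → D_y = 84190/136 = 619.044 ≈ 619.0 N.
ΣF_y = 0: C_y + 619.044 − 90 = 0 → C_y = -529.0 N.
ΣF_x = 0: no horizontal applied forces, so C_x = 0.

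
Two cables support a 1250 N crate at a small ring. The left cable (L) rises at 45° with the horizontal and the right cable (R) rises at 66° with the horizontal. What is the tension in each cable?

T_L = 544.6 N, T_R = 946.8 N

ΣF_x = 0: −T_L·cos45° + T_R·cos66° = 0 → T_R = 1.73849·T_L.
ΣF_y = 0: T_L·sin45° + T_R·sin66° = 1250.
Substitute: T_L·(0.707107 + 1.73849·0.913545) = 1250 → T_L = 544.592 ≈ 544.6 N.
Then T_R = 1.73849 × 544.592 = 946.8 N.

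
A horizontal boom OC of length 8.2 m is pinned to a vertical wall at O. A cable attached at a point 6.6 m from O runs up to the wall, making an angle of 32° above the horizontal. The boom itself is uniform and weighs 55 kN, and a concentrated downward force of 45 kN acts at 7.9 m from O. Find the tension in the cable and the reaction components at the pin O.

ΣM about O: T·sin32°·6.6 − 55·4.1 − 45·7.9 = 0 → T = 581/(6.6·0.529919) = 166.12 ≈ 166.1 kN.
ΣF_x = 0: O_x − T·cos32° = 0 → O_x = 166.12 × 0.848048 = 140.9 kN.
ΣF_y = 0: O_y + T·sin32° − 55 − 45 = 0 → O_y = 100 − 166.12 × 0.529919 = 11.97 kN.

T = 166.1 kN, O_x = 140.9 kN, O_y = 11.97 kN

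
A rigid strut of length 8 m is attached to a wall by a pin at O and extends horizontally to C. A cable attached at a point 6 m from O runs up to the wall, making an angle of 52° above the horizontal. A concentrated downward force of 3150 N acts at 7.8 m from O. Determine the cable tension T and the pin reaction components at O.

ΣM about O: T·sin52°·6 − 3150·7.8 = 0 → T = 24570/(6·0.788011) = 5196.63 ≈ 5197 N.
ΣF_x = 0: O_x − T·cos52° = 0 → O_x = 5196.63 × 0.615661 = 3199 N.
ΣF_y = 0: O_y + T·sin52° − 3150 = 0 → O_y = 3150 − 5196.63 × 0.788011 = -945.0 N.

T = 5197 N, O_x = 3199 N, O_y = -945.0 N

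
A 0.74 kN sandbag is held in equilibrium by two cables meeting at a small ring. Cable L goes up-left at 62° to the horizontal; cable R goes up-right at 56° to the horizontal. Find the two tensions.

T_L = 0.4687 kN, T_R = 0.3935 kN

ΣF_x = 0: −T_L·cos62° + T_R·cos56° = 0 → T_R = 0.839552·T_L.
ΣF_y = 0: T_L·sin62° + T_R·sin56° = 0.74.
Substitute: T_L·(0.882948 + 0.839552·0.829038) = 0.74 → T_L = 0.46866 ≈ 0.4687 kN.
Then T_R = 0.839552 × 0.46866 = 0.3935 kN.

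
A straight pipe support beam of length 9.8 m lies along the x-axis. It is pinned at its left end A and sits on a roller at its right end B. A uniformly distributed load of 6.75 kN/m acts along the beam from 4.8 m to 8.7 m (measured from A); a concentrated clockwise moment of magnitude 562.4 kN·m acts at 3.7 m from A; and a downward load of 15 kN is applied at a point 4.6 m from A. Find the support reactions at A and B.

A_x = 0, A_y = -41.24 kN, B_y = 82.56 kN

Resultant of the distributed load: 6.75 × 3.9 = 26.325 kN at 6.75 m from A.
ΣM about A: B_y·9.8 − (6.75·3.9)·6.75 − 562.4 − 15·4.6 = 0 → B_y = 809.09375/9.8 = 82.5606 ≈ 82.56 kN.
ΣF_y = 0: A_y + 82.5606 − 6.75·3.9 − 15 = 0 → A_y = -41.24 kN.
ΣF_x = 0: no horizontal applied forces, so A_x = 0.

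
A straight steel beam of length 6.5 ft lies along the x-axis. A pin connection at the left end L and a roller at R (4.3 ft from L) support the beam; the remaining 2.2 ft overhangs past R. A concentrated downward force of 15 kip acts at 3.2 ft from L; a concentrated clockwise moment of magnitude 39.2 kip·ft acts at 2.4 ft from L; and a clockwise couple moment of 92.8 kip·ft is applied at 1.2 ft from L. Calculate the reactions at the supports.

L_x = 0, L_y = -26.86 kip, R_y = 41.86 kip

Taking moments about L: R_y·4.3 − 15·3.2 − 39.2 − 92.8 = 0 → R_y = 180/4.3 = 41.8605 ≈ 41.86 kip.
ΣF_y = 0: L_y + 41.8605 − 15 = 0 → L_y = -26.86 kip.
ΣF_x = 0: no horizontal applied forces, so L_x = 0.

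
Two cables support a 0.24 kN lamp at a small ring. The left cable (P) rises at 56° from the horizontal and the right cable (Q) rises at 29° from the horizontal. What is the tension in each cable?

T_P = 0.2107 kN, T_Q = 0.1347 kN

ΣF_x = 0: −T_P·cos56° + T_Q·cos29° = 0 → T_Q = 0.639355·T_P.
ΣF_y = 0: T_P·sin56° + T_Q·sin29° = 0.24.
Substitute: T_P·(0.829038 + 0.639355·0.48481) = 0.24 → T_P = 0.21071 ≈ 0.2107 kN.
Then T_Q = 0.639355 × 0.21071 = 0.1347 kN.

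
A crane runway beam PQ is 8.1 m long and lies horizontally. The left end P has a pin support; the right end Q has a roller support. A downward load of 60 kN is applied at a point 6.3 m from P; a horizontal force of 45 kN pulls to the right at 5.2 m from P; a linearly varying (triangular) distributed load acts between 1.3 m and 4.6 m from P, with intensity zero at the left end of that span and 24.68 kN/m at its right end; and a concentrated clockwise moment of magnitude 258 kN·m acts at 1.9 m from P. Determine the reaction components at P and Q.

P_x = -45.00 kN, P_y = 4.608 kN, Q_y = 96.11 kN

Resultant of the triangular load: ½ × 24.68 × 3.3 = 40.722 kN, acting at 3.5 m from P (one-third of the span from the peak).
ΣM about P: Q_y·8.1 − 60·6.3 − (½·24.68·3.3)·3.5 − 258 = 0 → Q_y = 778.527/8.1 = 96.1144 ≈ 96.11 kN.
ΣF_y = 0: P_y + 96.1144 − 60 − ½·24.68·3.3 = 0 → P_y = 4.608 kN.
ΣF_x = 0: P_x + 45 = 0 → P_x = -45.00 kN.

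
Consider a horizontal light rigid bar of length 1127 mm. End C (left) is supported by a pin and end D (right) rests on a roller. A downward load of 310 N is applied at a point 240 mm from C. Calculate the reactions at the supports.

C_x = 0, C_y = 244.0 N, D_y = 66.02 N

Moments about C: D_y·1127 − 310·240 = 0 → D_y = 74400/1127 = 66.016 ≈ 66.02 N.
ΣF_y = 0: C_y + 66.016 − 310 = 0 → C_y = 244.0 N.
ΣF_x = 0: no horizontal applied forces, so C_x = 0.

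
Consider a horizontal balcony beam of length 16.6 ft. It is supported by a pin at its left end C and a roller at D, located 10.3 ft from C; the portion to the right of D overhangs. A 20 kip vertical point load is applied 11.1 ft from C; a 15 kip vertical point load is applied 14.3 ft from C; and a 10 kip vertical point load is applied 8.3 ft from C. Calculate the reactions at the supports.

C_x = 0, C_y = -5.437 kip, D_y = 50.44 kip

Moments about C: D_y·10.3 − 20·11.1 − 15·14.3 − 10·8.3 = 0 → D_y = 519.5/10.3 = 50.4369 ≈ 50.44 kip.
ΣF_y = 0: C_y + 50.4369 − 20 − 15 − 10 = 0 → C_y = -5.437 kip.
ΣF_x = 0: no horizontal applied forces, so C_x = 0.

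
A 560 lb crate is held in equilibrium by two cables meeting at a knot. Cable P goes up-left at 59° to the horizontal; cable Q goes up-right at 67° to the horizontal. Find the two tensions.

ΣF_x = 0: −T_P·cos59° + T_Q·cos67° = 0 → T_Q = 1.31814·T_P.
ΣF_y = 0: T_P·sin59° + T_Q·sin67° = 560.
Substitute: T_P·(0.857167 + 1.31814·0.920505) = 560 → T_P = 270.463 ≈ 270.5 lb.
Then T_Q = 1.31814 × 270.463 = 356.5 lb.

T_P = 270.5 lb, T_Q = 356.5 lb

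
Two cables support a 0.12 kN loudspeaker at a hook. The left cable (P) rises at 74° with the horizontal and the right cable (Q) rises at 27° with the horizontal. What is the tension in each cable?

T_P = 0.1089 kN, T_Q = 0.03370 kN

ΣF_x = 0: −T_P·cos74° + T_Q·cos27° = 0 → T_Q = 0.309355·T_P.
ΣF_y = 0: T_P·sin74° + T_Q·sin27° = 0.12.
Substitute: T_P·(0.961262 + 0.309355·0.45399) = 0.12 → T_P = 0.108922 ≈ 0.1089 kN.
Then T_Q = 0.309355 × 0.108922 = 0.03370 kN.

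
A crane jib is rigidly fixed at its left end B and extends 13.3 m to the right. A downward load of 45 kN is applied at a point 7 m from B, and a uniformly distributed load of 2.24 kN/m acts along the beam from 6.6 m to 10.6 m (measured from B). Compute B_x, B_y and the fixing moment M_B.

B_x = 0, B_y = 53.96 kN, M_B = 392.1 kN·m

Resultant of the distributed load: 2.24 × 4 = 8.96 kN at 8.6 m from B.
ΣF_x = 0: B_x = 0.
ΣF_y = 0: B_y − 45 − 2.24·4 = 0 → B_y = 53.96 kN.
ΣM about B: M_B − 45·7 − (2.24·4)·8.6 = 0 → M_B = 392.1 kN·m.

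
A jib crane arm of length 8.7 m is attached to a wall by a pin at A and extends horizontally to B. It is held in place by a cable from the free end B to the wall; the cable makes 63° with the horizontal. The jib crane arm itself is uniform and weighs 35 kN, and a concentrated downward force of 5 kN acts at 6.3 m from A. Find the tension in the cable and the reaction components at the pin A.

T = 23.70 kN, A_x = 10.76 kN, A_y = 18.88 kN

ΣM about A: T·sin63°·8.7 − 35·4.35 − 5·6.3 = 0 → T = 183.75/(8.7·0.891007) = 23.7043 ≈ 23.70 kN.
ΣF_x = 0: A_x − T·cos63° = 0 → A_x = 23.7043 × 0.45399 = 10.76 kN.
ΣF_y = 0: A_y + T·sin63° − 35 − 5 = 0 → A_y = 40 − 23.7043 × 0.891007 = 18.88 kN.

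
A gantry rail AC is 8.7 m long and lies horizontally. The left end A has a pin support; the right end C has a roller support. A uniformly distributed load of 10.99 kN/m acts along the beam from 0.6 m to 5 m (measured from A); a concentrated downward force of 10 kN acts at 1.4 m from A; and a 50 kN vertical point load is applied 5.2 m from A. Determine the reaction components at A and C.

Resultant of the distributed load: 10.99 × 4.4 = 48.356 kN at 2.8 m from A.
ΣM about A: C_y·8.7 − (10.99·4.4)·2.8 − 10·1.4 − 50·5.2 = 0 → C_y = 409.3968/8.7 = 47.0571 ≈ 47.06 kN.
ΣF_y = 0: A_y + 47.0571 − 10.99·4.4 − 10 − 50 = 0 → A_y = 61.30 kN.
ΣF_x = 0: no horizontal applied forces, so A_x = 0.

A_x = 0, A_y = 61.30 kN, C_y = 47.06 kN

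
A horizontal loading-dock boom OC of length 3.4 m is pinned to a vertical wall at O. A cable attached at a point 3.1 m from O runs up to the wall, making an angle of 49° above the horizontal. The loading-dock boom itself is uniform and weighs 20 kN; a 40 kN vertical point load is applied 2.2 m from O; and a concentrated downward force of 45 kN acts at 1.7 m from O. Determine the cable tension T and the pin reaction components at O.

ΣM about O: T·sin49°·3.1 − 20·1.7 − 40·2.2 − 45·1.7 = 0 → T = 198.5/(3.1·0.75471) = 84.8435 ≈ 84.84 kN.
ΣF_x = 0: O_x − T·cos49° = 0 → O_x = 84.8435 × 0.656059 = 55.66 kN.
ΣF_y = 0: O_y + T·sin49° − 20 − 40 − 45 = 0 → O_y = 105 − 84.8435 × 0.75471 = 40.97 kN.

T = 84.84 kN, O_x = 55.66 kN, O_y = 40.97 kN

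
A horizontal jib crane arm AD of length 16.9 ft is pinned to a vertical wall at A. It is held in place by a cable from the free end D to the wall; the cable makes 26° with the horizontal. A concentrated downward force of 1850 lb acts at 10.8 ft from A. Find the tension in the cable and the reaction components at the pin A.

T = 2697 lb, A_x = 2424 lb, A_y = 667.8 lb

ΣM about A: T·sin26°·16.9 − 1850·10.8 = 0 → T = 19980/(16.9·0.438371) = 2696.91 ≈ 2697 lb.
ΣF_x = 0: A_x − T·cos26° = 0 → A_x = 2696.91 × 0.898794 = 2424 lb.
ΣF_y = 0: A_y + T·sin26° − 1850 = 0 → A_y = 1850 − 2696.91 × 0.438371 = 667.8 lb.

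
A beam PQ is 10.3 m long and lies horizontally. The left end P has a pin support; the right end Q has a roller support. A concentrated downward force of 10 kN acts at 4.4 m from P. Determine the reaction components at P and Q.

ΣM about P: Q_y·10.3 − 10·4.4 = 0 → Q_y = 44/10.3 = 4.27184 ≈ 4.272 kN.
ΣF_y = 0: P_y + 4.27184 − 10 = 0 → P_y = 5.728 kN.
ΣF_x = 0: no horizontal applied forces, so P_x = 0.

P_x = 0, P_y = 5.728 kN, Q_y = 4.272 kN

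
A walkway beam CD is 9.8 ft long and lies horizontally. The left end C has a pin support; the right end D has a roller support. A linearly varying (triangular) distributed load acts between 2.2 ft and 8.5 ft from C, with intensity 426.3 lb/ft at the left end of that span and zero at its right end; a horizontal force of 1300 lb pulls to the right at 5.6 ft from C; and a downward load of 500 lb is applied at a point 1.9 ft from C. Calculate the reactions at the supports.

C_x = -1300 lb, C_y = 1157 lb, D_y = 686.1 lb

Resultant of the triangular load: ½ × 426.3 × 6.3 = 1342.845 lb, acting at 4.3 ft from C (one-third of the span from the peak).
Taking moments about C: D_y·9.8 − (½·426.3·6.3)·4.3 − 500·1.9 = 0 → D_y = 6724.2335/9.8 = 686.146 ≈ 686.1 lb.
ΣF_y = 0: C_y + 686.146 − ½·426.3·6.3 − 500 = 0 → C_y = 1157 lb.
ΣF_x = 0: C_x + 1300 = 0 → C_x = -1300 lb.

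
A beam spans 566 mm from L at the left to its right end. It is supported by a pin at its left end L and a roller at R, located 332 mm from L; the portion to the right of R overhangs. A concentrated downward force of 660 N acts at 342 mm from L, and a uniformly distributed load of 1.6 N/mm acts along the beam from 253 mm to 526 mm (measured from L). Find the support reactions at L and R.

L_x = 0, L_y = -95.53 N, R_y = 1192 N

Resultant of the distributed load: 1.6 × 273 = 436.8 N at 389.5 mm from L.
Moments about L: R_y·332 − 660·342 − (1.6·273)·389.5 = 0 → R_y = 395853.6/332 = 1192.33 ≈ 1192 N.
ΣF_y = 0: L_y + 1192.33 − 660 − 1.6·273 = 0 → L_y = -95.53 N.
ΣF_x = 0: no horizontal applied forces, so L_x = 0.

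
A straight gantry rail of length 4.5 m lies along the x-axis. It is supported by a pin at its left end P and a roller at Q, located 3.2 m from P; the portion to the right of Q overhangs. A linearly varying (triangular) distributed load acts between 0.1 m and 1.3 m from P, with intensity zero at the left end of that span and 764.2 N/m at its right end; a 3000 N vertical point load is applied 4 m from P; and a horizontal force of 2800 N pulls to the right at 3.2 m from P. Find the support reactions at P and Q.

Resultant of the triangular load: ½ × 764.2 × 1.2 = 458.52 N, acting at 0.9 m from P (one-third of the span from the peak).
Taking moments about P: Q_y·3.2 − (½·764.2·1.2)·0.9 − 3000·4 = 0 → Q_y = 12412.668/3.2 = 3878.96 ≈ 3879 N.
ΣF_y = 0: P_y + 3878.96 − ½·764.2·1.2 − 3000 = 0 → P_y = -420.4 N.
ΣF_x = 0: P_x + 2800 = 0 → P_x = -2800 N.

P_x = -2800 N, P_y = -420.4 N, Q_y = 3879 N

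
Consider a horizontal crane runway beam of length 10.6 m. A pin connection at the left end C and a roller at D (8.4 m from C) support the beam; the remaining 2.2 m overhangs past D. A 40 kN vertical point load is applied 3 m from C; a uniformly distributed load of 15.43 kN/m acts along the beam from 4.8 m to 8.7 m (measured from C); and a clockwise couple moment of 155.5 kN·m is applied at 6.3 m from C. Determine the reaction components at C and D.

C_x = 0, C_y = 19.02 kN, D_y = 81.15 kN

Resultant of the distributed load: 15.43 × 3.9 = 60.177 kN at 6.75 m from C.
Taking moments about C: D_y·8.4 − 40·3 − (15.43·3.9)·6.75 − 155.5 = 0 → D_y = 681.69475/8.4 = 81.1541 ≈ 81.15 kN.
ΣF_y = 0: C_y + 81.1541 − 40 − 15.43·3.9 = 0 → C_y = 19.02 kN.
ΣF_x = 0: no horizontal applied forces, so C_x = 0.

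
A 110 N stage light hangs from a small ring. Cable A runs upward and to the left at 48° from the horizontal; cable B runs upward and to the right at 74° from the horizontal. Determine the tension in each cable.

ΣF_x = 0: −T_A·cos48° + T_B·cos74° = 0 → T_B = 2.42758·T_A.
ΣF_y = 0: T_A·sin48° + T_B·sin74° = 110.
Substitute: T_A·(0.743145 + 2.42758·0.961262) = 110 → T_A = 35.7528 ≈ 35.75 N.
Then T_B = 2.42758 × 35.7528 = 86.79 N.

T_A = 35.75 N, T_B = 86.79 N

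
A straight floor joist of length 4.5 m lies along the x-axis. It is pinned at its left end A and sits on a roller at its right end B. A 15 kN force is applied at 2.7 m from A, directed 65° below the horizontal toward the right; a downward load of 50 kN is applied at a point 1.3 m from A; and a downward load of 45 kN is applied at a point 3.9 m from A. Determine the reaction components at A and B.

ΣM about A: B_y·4.5 − 15·sin65°·2.7 − 50·1.3 − 45·3.9 = 0 → B_y = 277.205/4.5 = 61.6011 ≈ 61.60 kN.
ΣF_y = 0: A_y + 61.6011 − 15·sin65° − 50 − 45 = 0 → A_y = 46.99 kN.
ΣF_x = 0: A_x + 15·cos65° = 0 → A_x = -6.339 kN.

A_x = -6.339 kN, A_y = 46.99 kN, B_y = 61.60 kN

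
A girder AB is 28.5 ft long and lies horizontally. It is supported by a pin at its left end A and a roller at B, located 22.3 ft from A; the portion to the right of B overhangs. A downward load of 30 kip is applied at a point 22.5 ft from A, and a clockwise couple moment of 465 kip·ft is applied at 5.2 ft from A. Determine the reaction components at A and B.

A_x = 0, A_y = -21.12 kip, B_y = 51.12 kip

Moments about A: B_y·22.3 − 30·22.5 − 465 = 0 → B_y = 1140/22.3 = 51.1211 ≈ 51.12 kip.
ΣF_y = 0: A_y + 51.1211 − 30 = 0 → A_y = -21.12 kip.
ΣF_x = 0: no horizontal applied forces, so A_x = 0.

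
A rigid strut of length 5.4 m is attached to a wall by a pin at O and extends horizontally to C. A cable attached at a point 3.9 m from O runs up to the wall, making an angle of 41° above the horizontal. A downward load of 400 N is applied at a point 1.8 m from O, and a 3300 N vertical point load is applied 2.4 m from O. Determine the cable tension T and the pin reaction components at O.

ΣM about O: T·sin41°·3.9 − 400·1.8 − 3300·2.4 = 0 → T = 8640/(3.9·0.656059) = 3376.81 ≈ 3377 N.
ΣF_x = 0: O_x − T·cos41° = 0 → O_x = 3376.81 × 0.75471 = 2549 N.
ΣF_y = 0: O_y + T·sin41° − 400 − 3300 = 0 → O_y = 3700 − 3376.81 × 0.656059 = 1485 N.

T = 3377 N, O_x = 2549 N, O_y = 1485 N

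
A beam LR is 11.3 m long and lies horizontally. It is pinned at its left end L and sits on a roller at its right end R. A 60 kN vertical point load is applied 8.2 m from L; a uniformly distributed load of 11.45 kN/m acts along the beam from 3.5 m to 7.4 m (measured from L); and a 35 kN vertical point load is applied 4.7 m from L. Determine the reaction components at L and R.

L_x = 0, L_y = 60.02 kN, R_y = 79.63 kN

Resultant of the distributed load: 11.45 × 3.9 = 44.655 kN at 5.45 m from L.
ΣM about L: R_y·11.3 − 60·8.2 − (11.45·3.9)·5.45 − 35·4.7 = 0 → R_y = 899.86975/11.3 = 79.6345 ≈ 79.63 kN.
ΣF_y = 0: L_y + 79.6345 − 60 − 11.45·3.9 − 35 = 0 → L_y = 60.02 kN.
ΣF_x = 0: no horizontal applied forces, so L_x = 0.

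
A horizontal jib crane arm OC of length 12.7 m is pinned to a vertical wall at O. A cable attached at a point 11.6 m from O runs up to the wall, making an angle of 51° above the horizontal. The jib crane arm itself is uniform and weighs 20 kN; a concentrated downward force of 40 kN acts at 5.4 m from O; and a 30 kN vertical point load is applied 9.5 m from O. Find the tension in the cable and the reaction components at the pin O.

T = 69.66 kN, O_x = 43.84 kN, O_y = 35.86 kN

ΣM about O: T·sin51°·11.6 − 20·6.35 − 40·5.4 − 30·9.5 = 0 → T = 628/(11.6·0.777146) = 69.6625 ≈ 69.66 kN.
ΣF_x = 0: O_x − T·cos51° = 0 → O_x = 69.6625 × 0.62932 = 43.84 kN.
ΣF_y = 0: O_y + T·sin51° − 20 − 40 − 30 = 0 → O_y = 90 − 69.6625 × 0.777146 = 35.86 kN.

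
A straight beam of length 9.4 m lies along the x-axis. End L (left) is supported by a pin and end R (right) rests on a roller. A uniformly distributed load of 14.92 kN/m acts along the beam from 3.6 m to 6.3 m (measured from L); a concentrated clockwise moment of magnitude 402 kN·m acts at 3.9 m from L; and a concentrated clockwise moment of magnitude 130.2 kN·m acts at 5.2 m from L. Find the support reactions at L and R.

Resultant of the distributed load: 14.92 × 2.7 = 40.284 kN at 4.95 m from L.
Moments about L: R_y·9.4 − (14.92·2.7)·4.95 − 402 − 130.2 = 0 → R_y = 731.6058/9.4 = 77.8304 ≈ 77.83 kN.
ΣF_y = 0: L_y + 77.8304 − 14.92·2.7 = 0 → L_y = -37.55 kN.
ΣF_x = 0: no horizontal applied forces, so L_x = 0.

L_x = 0, L_y = -37.55 kN, R_y = 77.83 kN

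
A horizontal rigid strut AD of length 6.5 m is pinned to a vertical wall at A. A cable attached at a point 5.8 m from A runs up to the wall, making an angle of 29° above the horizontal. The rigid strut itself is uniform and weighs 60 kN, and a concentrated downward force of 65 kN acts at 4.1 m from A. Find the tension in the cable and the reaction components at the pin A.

T = 164.1 kN, A_x = 143.5 kN, A_y = 45.43 kN

ΣM about A: T·sin29°·5.8 − 60·3.25 − 65·4.1 = 0 → T = 461.5/(5.8·0.48481) = 164.124 ≈ 164.1 kN.
ΣF_x = 0: A_x − T·cos29° = 0 → A_x = 164.124 × 0.87462 = 143.5 kN.
ΣF_y = 0: A_y + T·sin29° − 60 − 65 = 0 → A_y = 125 − 164.124 × 0.48481 = 45.43 kN.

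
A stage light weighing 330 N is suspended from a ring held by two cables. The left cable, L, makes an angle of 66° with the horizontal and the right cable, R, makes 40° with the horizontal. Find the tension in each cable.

ΣF_x = 0: −T_L·cos66° + T_R·cos40° = 0 → T_R = 0.530957·T_L.
ΣF_y = 0: T_L·sin66° + T_R·sin40° = 330.
Substitute: T_L·(0.913545 + 0.530957·0.642788) = 330 → T_L = 262.982 ≈ 263.0 N.
Then T_R = 0.530957 × 262.982 = 139.6 N.

T_L = 263.0 N, T_R = 139.6 N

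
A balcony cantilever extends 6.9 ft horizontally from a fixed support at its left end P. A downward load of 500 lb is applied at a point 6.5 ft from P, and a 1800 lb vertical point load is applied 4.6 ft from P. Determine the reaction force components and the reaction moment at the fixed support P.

P_x = 0, P_y = 2300 lb, M_P = 11530 lb·ft

ΣF_x = 0: P_x = 0.
ΣF_y = 0: P_y − 500 − 1800 = 0 → P_y = 2300 lb.
ΣM about P: M_P − 500·6.5 − 1800·4.6 = 0 → M_P = 11530 lb·ft.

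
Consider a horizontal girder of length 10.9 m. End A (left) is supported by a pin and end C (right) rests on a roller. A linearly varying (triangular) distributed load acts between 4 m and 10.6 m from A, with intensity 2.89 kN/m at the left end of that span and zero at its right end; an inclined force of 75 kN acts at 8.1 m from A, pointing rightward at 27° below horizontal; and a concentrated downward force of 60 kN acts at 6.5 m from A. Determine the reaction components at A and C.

Resultant of the triangular load: ½ × 2.89 × 6.6 = 9.537 kN, acting at 6.2 m from A (one-third of the span from the peak).
Taking moments about A: C_y·10.9 − (½·2.89·6.6)·6.2 − 75·sin27°·8.1 − 60·6.5 = 0 → C_y = 724.929/10.9 = 66.5072 ≈ 66.51 kN.
ΣF_y = 0: A_y + 66.5072 − ½·2.89·6.6 − 75·sin27° − 60 = 0 → A_y = 37.08 kN.
ΣF_x = 0: A_x + 75·cos27° = 0 → A_x = -66.83 kN.

A_x = -66.83 kN, A_y = 37.08 kN, C_y = 66.51 kN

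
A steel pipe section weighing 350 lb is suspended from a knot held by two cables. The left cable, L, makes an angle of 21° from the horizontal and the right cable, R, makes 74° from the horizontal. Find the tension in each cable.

T_L = 96.84 lb, T_R = 328.0 lb

ΣF_x = 0: −T_L·cos21° + T_R·cos74° = 0 → T_R = 3.38699·T_L.
ΣF_y = 0: T_L·sin21° + T_R·sin74° = 350.
Substitute: T_L·(0.358368 + 3.38699·0.961262) = 350 → T_L = 96.8415 ≈ 96.84 lb.
Then T_R = 3.38699 × 96.8415 = 328.0 lb.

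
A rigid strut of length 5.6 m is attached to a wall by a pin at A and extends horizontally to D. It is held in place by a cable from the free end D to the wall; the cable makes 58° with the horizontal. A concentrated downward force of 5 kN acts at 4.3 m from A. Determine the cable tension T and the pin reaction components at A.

ΣM about A: T·sin58°·5.6 − 5·4.3 = 0 → T = 21.5/(5.6·0.848048) = 4.5272 ≈ 4.527 kN.
ΣF_x = 0: A_x − T·cos58° = 0 → A_x = 4.5272 × 0.529919 = 2.399 kN.
ΣF_y = 0: A_y + T·sin58° − 5 = 0 → A_y = 5 − 4.5272 × 0.848048 = 1.161 kN.

T = 4.527 kN, A_x = 2.399 kN, A_y = 1.161 kN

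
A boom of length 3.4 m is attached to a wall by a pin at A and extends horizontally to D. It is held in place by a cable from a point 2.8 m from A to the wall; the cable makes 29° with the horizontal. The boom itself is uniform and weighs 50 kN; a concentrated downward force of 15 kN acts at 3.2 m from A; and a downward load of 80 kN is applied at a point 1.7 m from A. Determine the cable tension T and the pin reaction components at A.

ΣM about A: T·sin29°·2.8 − 50·1.7 − 15·3.2 − 80·1.7 = 0 → T = 269/(2.8·0.48481) = 198.163 ≈ 198.2 kN.
ΣF_x = 0: A_x − T·cos29° = 0 → A_x = 198.163 × 0.87462 = 173.3 kN.
ΣF_y = 0: A_y + T·sin29° − 50 − 15 − 80 = 0 → A_y = 145 − 198.163 × 0.48481 = 48.93 kN.

T = 198.2 kN, A_x = 173.3 kN, A_y = 48.93 kN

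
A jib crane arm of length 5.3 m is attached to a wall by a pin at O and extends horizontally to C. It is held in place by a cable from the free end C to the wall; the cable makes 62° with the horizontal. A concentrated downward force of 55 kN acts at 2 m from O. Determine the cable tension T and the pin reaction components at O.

T = 23.51 kN, O_x = 11.04 kN, O_y = 34.25 kN

ΣM about O: T·sin62°·5.3 − 55·2 = 0 → T = 110/(5.3·0.882948) = 23.5062 ≈ 23.51 kN.
ΣF_x = 0: O_x − T·cos62° = 0 → O_x = 23.5062 × 0.469472 = 11.04 kN.
ΣF_y = 0: O_y + T·sin62° − 55 = 0 → O_y = 55 − 23.5062 × 0.882948 = 34.25 kN.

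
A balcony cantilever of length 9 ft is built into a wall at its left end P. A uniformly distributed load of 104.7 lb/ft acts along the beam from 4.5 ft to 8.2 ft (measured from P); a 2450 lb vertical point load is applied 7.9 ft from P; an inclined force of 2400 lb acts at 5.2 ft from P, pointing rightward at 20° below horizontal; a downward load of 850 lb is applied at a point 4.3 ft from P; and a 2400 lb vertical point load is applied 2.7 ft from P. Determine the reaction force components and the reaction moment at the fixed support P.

P_x = -2255 lb, P_y = 6908 lb, M_P = 36220 lb·ft

Resultant of the distributed load: 104.7 × 3.7 = 387.39 lb at 6.35 ft from P.
ΣF_x = 0: P_x + 2400·cos20° = 0 → P_x = -2255 lb.
ΣF_y = 0: P_y − 104.7·3.7 − 2450 − 2400·sin20° − 850 − 2400 = 0 → P_y = 6908 lb.
ΣM about P: M_P − (104.7·3.7)·6.35 − 2450·7.9 − 2400·sin20°·5.2 − 850·4.3 − 2400·2.7 = 0 → M_P = 36220 lb·ft.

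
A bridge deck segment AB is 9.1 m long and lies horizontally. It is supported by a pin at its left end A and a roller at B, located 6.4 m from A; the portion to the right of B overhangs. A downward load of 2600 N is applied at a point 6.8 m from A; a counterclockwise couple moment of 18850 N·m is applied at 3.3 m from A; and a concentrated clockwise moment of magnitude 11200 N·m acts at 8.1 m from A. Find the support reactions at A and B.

Taking moments about A: B_y·6.4 − 2600·6.8 + 18850 − 11200 = 0 → B_y = 10030/6.4 = 1567.19 ≈ 1567 N.
ΣF_y = 0: A_y + 1567.19 − 2600 = 0 → A_y = 1033 N.
ΣF_x = 0: no horizontal applied forces, so A_x = 0.

A_x = 0, A_y = 1033 N, B_y = 1567 N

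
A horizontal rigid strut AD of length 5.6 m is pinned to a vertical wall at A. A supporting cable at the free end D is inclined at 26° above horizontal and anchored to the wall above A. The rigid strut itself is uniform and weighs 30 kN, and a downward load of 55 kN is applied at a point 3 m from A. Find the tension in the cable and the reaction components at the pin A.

ΣM about A: T·sin26°·5.6 − 30·2.8 − 55·3 = 0 → T = 249/(5.6·0.438371) = 101.431 ≈ 101.4 kN.
ΣF_x = 0: A_x − T·cos26° = 0 → A_x = 101.431 × 0.898794 = 91.17 kN.
ΣF_y = 0: A_y + T·sin26° − 30 − 55 = 0 → A_y = 85 − 101.431 × 0.438371 = 40.54 kN.

T = 101.4 kN, A_x = 91.17 kN, A_y = 40.54 kN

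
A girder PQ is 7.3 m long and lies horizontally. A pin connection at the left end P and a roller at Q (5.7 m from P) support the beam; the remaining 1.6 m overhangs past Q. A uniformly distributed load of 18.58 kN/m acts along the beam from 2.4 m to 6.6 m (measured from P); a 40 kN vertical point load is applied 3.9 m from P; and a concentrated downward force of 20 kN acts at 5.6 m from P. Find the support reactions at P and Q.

Resultant of the distributed load: 18.58 × 4.2 = 78.036 kN at 4.5 m from P.
ΣM about P: Q_y·5.7 − (18.58·4.2)·4.5 − 40·3.9 − 20·5.6 = 0 → Q_y = 619.162/5.7 = 108.625 ≈ 108.6 kN.
ΣF_y = 0: P_y + 108.625 − 18.58·4.2 − 40 − 20 = 0 → P_y = 29.41 kN.
ΣF_x = 0: no horizontal applied forces, so P_x = 0.

P_x = 0, P_y = 29.41 kN, Q_y = 108.6 kN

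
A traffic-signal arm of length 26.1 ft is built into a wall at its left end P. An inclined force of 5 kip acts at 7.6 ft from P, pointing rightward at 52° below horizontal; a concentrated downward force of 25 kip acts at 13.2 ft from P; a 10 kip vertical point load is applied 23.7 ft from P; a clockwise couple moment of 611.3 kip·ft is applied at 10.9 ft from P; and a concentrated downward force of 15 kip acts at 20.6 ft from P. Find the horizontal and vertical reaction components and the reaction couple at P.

ΣF_x = 0: P_x + 5·cos52° = 0 → P_x = -3.078 kip.
ΣF_y = 0: P_y − 5·sin52° − 25 − 10 − 15 = 0 → P_y = 53.94 kip.
ΣM about P: M_P − 5·sin52°·7.6 − 25·13.2 − 10·23.7 − 611.3 − 15·20.6 = 0 → M_P = 1517 kip·ft.

P_x = -3.078 kip, P_y = 53.94 kip, M_P = 1517 kip·ft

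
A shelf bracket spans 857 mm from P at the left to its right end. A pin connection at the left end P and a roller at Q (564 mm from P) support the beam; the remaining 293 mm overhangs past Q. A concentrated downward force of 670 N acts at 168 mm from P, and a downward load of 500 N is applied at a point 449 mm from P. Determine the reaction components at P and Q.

Moments about P: Q_y·564 − 670·168 − 500·449 = 0 → Q_y = 337060/564 = 597.624 ≈ 597.6 N.
ΣF_y = 0: P_y + 597.624 − 670 − 500 = 0 → P_y = 572.4 N.
ΣF_x = 0: no horizontal applied forces, so P_x = 0.

P_x = 0, P_y = 572.4 N, Q_y = 597.6 N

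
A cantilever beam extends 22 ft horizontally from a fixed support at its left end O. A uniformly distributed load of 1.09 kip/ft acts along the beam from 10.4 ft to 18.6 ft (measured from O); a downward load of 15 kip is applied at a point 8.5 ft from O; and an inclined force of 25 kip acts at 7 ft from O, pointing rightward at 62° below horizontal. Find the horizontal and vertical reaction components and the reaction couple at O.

Resultant of the distributed load: 1.09 × 8.2 = 8.938 kip at 14.5 ft from O.
ΣF_x = 0: O_x + 25·cos62° = 0 → O_x = -11.74 kip.
ΣF_y = 0: O_y − 1.09·8.2 − 15 − 25·sin62° = 0 → O_y = 46.01 kip.
ΣM about O: M_O − (1.09·8.2)·14.5 − 15·8.5 − 25·sin62°·7 = 0 → M_O = 411.6 kip·ft.

O_x = -11.74 kip, O_y = 46.01 kip, M_O = 411.6 kip·ft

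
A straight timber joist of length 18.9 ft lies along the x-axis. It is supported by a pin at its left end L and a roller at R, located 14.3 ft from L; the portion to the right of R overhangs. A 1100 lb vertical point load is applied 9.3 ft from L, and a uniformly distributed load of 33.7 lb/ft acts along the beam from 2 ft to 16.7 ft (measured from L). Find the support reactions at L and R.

L_x = 0, L_y = 556.1 lb, R_y = 1039 lb

Resultant of the distributed load: 33.7 × 14.7 = 495.39 lb at 9.35 ft from L.
Taking moments about L: R_y·14.3 − 1100·9.3 − (33.7·14.7)·9.35 = 0 → R_y = 14861.8965/14.3 = 1039.29 ≈ 1039 lb.
ΣF_y = 0: L_y + 1039.29 − 1100 − 33.7·14.7 = 0 → L_y = 556.1 lb.
ΣF_x = 0: no horizontal applied forces, so L_x = 0.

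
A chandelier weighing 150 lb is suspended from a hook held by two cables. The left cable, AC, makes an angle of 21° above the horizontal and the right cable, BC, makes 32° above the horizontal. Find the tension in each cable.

T_AC = 159.3 lb, T_BC = 175.3 lb

ΣF_x = 0: −T_AC·cos21° + T_BC·cos32° = 0 → T_BC = 1.10086·T_AC.
ΣF_y = 0: T_AC·sin21° + T_BC·sin32° = 150.
Substitute: T_AC·(0.358368 + 1.10086·0.529919) = 150 → T_AC = 159.281 ≈ 159.3 lb.
Then T_BC = 1.10086 × 159.281 = 175.3 lb.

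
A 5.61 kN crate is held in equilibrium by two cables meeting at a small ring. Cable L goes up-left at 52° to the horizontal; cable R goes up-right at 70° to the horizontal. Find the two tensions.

T_L = 2.263 kN, T_R = 4.073 kN

ΣF_x = 0: −T_L·cos52° + T_R·cos70° = 0 → T_R = 1.80007·T_L.
ΣF_y = 0: T_L·sin52° + T_R·sin70° = 5.61.
Substitute: T_L·(0.788011 + 1.80007·0.939693) = 5.61 → T_L = 2.26253 ≈ 2.263 kN.
Then T_R = 1.80007 × 2.26253 = 4.073 kN.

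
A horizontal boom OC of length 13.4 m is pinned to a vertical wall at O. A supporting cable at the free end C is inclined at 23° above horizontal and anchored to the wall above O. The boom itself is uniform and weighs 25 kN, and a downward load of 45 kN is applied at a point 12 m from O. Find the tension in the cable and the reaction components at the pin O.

ΣM about O: T·sin23°·13.4 − 25·6.7 − 45·12 = 0 → T = 707.5/(13.4·0.390731) = 135.128 ≈ 135.1 kN.
ΣF_x = 0: O_x − T·cos23° = 0 → O_x = 135.128 × 0.920505 = 124.4 kN.
ΣF_y = 0: O_y + T·sin23° − 25 − 45 = 0 → O_y = 70 − 135.128 × 0.390731 = 17.20 kN.

T = 135.1 kN, O_x = 124.4 kN, O_y = 17.20 kN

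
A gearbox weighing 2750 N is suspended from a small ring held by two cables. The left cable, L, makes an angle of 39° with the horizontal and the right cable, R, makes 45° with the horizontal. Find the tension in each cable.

ΣF_x = 0: −T_L·cos39° + T_R·cos45° = 0 → T_R = 1.09905·T_L.
ΣF_y = 0: T_L·sin39° + T_R·sin45° = 2750.
Substitute: T_L·(0.62932 + 1.09905·0.707107) = 2750 → T_L = 1955.26 ≈ 1955 N.
Then T_R = 1.09905 × 1955.26 = 2149 N.

T_L = 1955 N, T_R = 2149 N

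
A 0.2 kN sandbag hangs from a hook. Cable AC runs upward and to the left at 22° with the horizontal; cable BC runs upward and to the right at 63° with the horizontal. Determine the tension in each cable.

ΣF_x = 0: −T_AC·cos22° + T_BC·cos63° = 0 → T_BC = 2.0423·T_AC.
ΣF_y = 0: T_AC·sin22° + T_BC·sin63° = 0.2.
Substitute: T_AC·(0.374607 + 2.0423·0.891007) = 0.2 → T_AC = 0.0911448 ≈ 0.09114 kN.
Then T_BC = 2.0423 × 0.0911448 = 0.1861 kN.

T_AC = 0.09114 kN, T_BC = 0.1861 kN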